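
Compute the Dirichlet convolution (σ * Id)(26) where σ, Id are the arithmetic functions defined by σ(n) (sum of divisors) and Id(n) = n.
(σ * Id)(26) = 135

Divisors of 26: [1, 2, 13, 26]. For each d | 26:
  d = 1: σ(1) · Id(26/1) = 1 · 26 = 26
  d = 2: σ(2) · Id(26/2) = 3 · 13 = 39
  d = 13: σ(13) · Id(26/13) = 14 · 2 = 28
  d = 26: σ(26) · Id(26/26) = 42 · 1 = 42
Summing: (σ * Id)(26) = 26 + 39 + 28 + 42 = 135.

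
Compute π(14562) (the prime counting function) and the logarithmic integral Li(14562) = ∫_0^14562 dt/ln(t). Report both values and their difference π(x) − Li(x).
π(14562) = 1707;  Li(14562) ≈ 1731.00;  π(x) − Li(x) ≈ -24.00.

Direct count of primes ≤ 14562 gives π(14562) = 1707. Numerical evaluation of the logarithmic integral gives Li(14562) ≈ 1731.00. The difference π(x) − Li(x) ≈ -24.00 is typically negative for small/moderate x (Li(x) overestimates), though Littlewood's theorem shows this sign changes infinitely often.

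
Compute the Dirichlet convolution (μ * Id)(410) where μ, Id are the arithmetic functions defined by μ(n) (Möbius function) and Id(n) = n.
(μ * Id)(410) = 160

Divisors of 410: [1, 2, 5, 10, 41, 82, 205, 410]. For each d | 410:
  d = 1: μ(1) · Id(410/1) = 1 · 410 = 410
  d = 2: μ(2) · Id(410/2) = -1 · 205 = -205
  d = 5: μ(5) · Id(410/5) = -1 · 82 = -82
  d = 10: μ(10) · Id(410/10) = 1 · 41 = 41
  d = 41: μ(41) · Id(410/41) = -1 · 10 = -10
  d = 82: μ(82) · Id(410/82) = 1 · 5 = 5
  d = 205: μ(205) · Id(410/205) = 1 · 2 = 2
  d = 410: μ(410) · Id(410/410) = -1 · 1 = -1
Summing: (μ * Id)(410) = 410 + -205 + -82 + 41 + -10 + 5 + 2 + -1 = 160.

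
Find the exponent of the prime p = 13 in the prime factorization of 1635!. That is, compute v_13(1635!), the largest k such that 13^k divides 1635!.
v_13(1635!) = 134

Legendre's formula: v_p(n!) = Σ_{k ≥ 1} ⌊n / p^k⌋. For p = 13, n = 1635, the terms are:
  ⌊1635/13^1⌋ = ⌊1635/13⌋ = 125
  ⌊1635/13^2⌋ = ⌊1635/169⌋ = 9
(the next term ⌊1635/13^3⌋ = 0, terminating the sum). Summing: v_13(1635!) = 125 + 9 = 134.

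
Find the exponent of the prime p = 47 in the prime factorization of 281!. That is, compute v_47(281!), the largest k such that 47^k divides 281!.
v_47(281!) = 5

Legendre's formula: v_p(n!) = Σ_{k ≥ 1} ⌊n / p^k⌋. For p = 47, n = 281, the terms are:
  ⌊281/47^1⌋ = ⌊281/47⌋ = 5
(the next term ⌊281/47^2⌋ = 0, terminating the sum). Summing: v_47(281!) = 5 = 5.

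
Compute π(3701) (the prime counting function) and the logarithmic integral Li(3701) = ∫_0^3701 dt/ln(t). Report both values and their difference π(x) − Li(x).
π(3701) = 517;  Li(3701) ≈ 529.15;  π(x) − Li(x) ≈ -12.15.

Direct count of primes ≤ 3701 gives π(3701) = 517. Numerical evaluation of the logarithmic integral gives Li(3701) ≈ 529.15. The difference π(x) − Li(x) ≈ -12.15 is typically negative for small/moderate x (Li(x) overestimates), though Littlewood's theorem shows this sign changes infinitely often.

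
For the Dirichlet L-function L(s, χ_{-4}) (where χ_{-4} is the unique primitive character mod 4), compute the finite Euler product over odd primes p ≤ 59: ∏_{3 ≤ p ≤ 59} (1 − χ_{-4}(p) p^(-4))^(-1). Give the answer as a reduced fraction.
∏ = 183445748413257490575399266073534557279290897400455519407927913/185496494900685179853577258476392044643206802826790649934643200

The odd primes p ≤ 59 are [3, 5, 7, 11, 13, 17, 19, 23, 29, 31, 37, 41, 43, 47, 53, 59]. For each, χ(p) = 1 if p ≡ 1 mod 4, χ(p) = −1 if p ≡ 3 mod 4. Taking (1 − χ(p)/p^4)^(-1) = p^4/(p^4 − χ(p)): (1 − (-1)/3^4)^(-1) · (1 − (1)/5^4)^(-1) · (1 − (-1)/7^4)^(-1) · (1 − (-1)/11^4)^(-1) · (1 − (1)/13^4)^(-1) · (1 − (1)/17^4)^(-1) · (1 − (-1)/19^4)^(-1) · (1 − (-1)/23^4)^(-1) · (1 − (1)/29^4)^(-1) · (1 − (-1)/31^4)^(-1) · (1 − (1)/37^4)^(-1) · (1 − (1)/41^4)^(-1) · (1 − (-1)/43^4)^(-1) · (1 − (-1)/47^4)^(-1) · (1 − (1)/53^4)^(-1) · (1 − (-1)/59^4)^(-1) = 183445748413257490575399266073534557279290897400455519407927913/185496494900685179853577258476392044643206802826790649934643200.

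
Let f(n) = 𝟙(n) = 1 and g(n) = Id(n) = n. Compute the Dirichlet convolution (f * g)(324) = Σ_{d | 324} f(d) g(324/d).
(𝟙 * Id)(324) = 847

Divisors of 324: [1, 2, 3, 4, 6, 9, 12, 18, 27, 36, 54, 81, 108, 162, 324]. For each d | 324:
  d = 1: 𝟙(1) · Id(324/1) = 1 · 324 = 324
  d = 2: 𝟙(2) · Id(324/2) = 1 · 162 = 162
  d = 3: 𝟙(3) · Id(324/3) = 1 · 108 = 108
  d = 4: 𝟙(4) · Id(324/4) = 1 · 81 = 81
  d = 6: 𝟙(6) · Id(324/6) = 1 · 54 = 54
  d = 9: 𝟙(9) · Id(324/9) = 1 · 36 = 36
  d = 12: 𝟙(12) · Id(324/12) = 1 · 27 = 27
  d = 18: 𝟙(18) · Id(324/18) = 1 · 18 = 18
  d = 27: 𝟙(27) · Id(324/27) = 1 · 12 = 12
  d = 36: 𝟙(36) · Id(324/36) = 1 · 9 = 9
  d = 54: 𝟙(54) · Id(324/54) = 1 · 6 = 6
  d = 81: 𝟙(81) · Id(324/81) = 1 · 4 = 4
  d = 108: 𝟙(108) · Id(324/108) = 1 · 3 = 3
  d = 162: 𝟙(162) · Id(324/162) = 1 · 2 = 2
  d = 324: 𝟙(324) · Id(324/324) = 1 · 1 = 1
Summing: (𝟙 * Id)(324) = 324 + 162 + 108 + 81 + 54 + 36 + 27 + 18 + 12 + 9 + 6 + 4 + 3 + 2 + 1 = 847.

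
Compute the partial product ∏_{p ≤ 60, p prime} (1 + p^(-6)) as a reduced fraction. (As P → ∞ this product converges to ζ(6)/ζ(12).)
∏ = 15208164362828403658148964619279112555962623197017564159533315284245673252712693579875969187856000000/14952583309331613601270624305866697838298339465266429234833578634476621111163572328947624655858571977

The primes p ≤ 60 are [2, 3, 5, 7, 11, 13, 17, 19, 23, 29, 31, 37, 41, 43, 47, 53, 59]. For each, (1 + 1/p^6) = (p^6 + 1)/p^6. Multiplying these fractions over p ∈ [2, 3, 5, 7, 11, 13, 17, 19, 23, 29, 31, 37, 41, 43, 47, 53, 59] gives 15208164362828403658148964619279112555962623197017564159533315284245673252712693579875969187856000000/14952583309331613601270624305866697838298339465266429234833578634476621111163572328947624655858571977. (In the limit P → ∞ this tends to ζ(6)/ζ(12).)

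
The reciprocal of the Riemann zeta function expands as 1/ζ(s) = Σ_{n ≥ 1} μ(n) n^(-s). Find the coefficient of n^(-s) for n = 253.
μ(253) = 1

Factor n = 253 = 11 · 23. μ(n) = 0 if any exponent ≥ 2 (not squarefree); otherwise μ(n) = (−1)^{ω(n)} where ω(n) is the number of distinct prime factors. Applying: μ(253) = 1.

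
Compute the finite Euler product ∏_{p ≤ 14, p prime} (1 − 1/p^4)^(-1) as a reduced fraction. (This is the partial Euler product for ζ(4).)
∏ = 11033033011/10194124800

The primes p ≤ 14 are [2, 3, 5, 7, 11, 13]. For each prime, (1 − 1/p^4)^(-1) = p^4 / (p^4 − 1). The product is (1 − 1/2^4)^(-1), (1 − 1/3^4)^(-1), (1 − 1/5^4)^(-1), (1 − 1/7^4)^(-1), (1 − 1/11^4)^(-1), (1 − 1/13^4)^(-1) = ∏ p^4 / (p^4 − 1) = 11033033011/10194124800.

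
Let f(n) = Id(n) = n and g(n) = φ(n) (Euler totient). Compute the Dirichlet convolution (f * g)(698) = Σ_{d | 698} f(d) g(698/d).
(Id * φ)(698) = 2091

Divisors of 698: [1, 2, 349, 698]. For each d | 698:
  d = 1: Id(1) · φ(698/1) = 1 · 348 = 348
  d = 2: Id(2) · φ(698/2) = 2 · 348 = 696
  d = 349: Id(349) · φ(698/349) = 349 · 1 = 349
  d = 698: Id(698) · φ(698/698) = 698 · 1 = 698
Summing: (Id * φ)(698) = 348 + 696 + 349 + 698 = 2091.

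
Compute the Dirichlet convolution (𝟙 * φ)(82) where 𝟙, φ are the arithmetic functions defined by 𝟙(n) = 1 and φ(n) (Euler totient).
(𝟙 * φ)(82) = 82

Divisors of 82: [1, 2, 41, 82]. For each d | 82:
  d = 1: 𝟙(1) · φ(82/1) = 1 · 40 = 40
  d = 2: 𝟙(2) · φ(82/2) = 1 · 40 = 40
  d = 41: 𝟙(41) · φ(82/41) = 1 · 1 = 1
  d = 82: 𝟙(82) · φ(82/82) = 1 · 1 = 1
Summing: (𝟙 * φ)(82) = 40 + 40 + 1 + 1 = 82.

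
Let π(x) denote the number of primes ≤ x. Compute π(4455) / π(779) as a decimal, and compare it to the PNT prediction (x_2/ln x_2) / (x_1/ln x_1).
π(4455)/π(779) = 605/137 ≈ 4.4161;  PNT prediction ≈ 4.5319.

π(779) = 137 and π(4455) = 605, so π(4455)/π(779) ≈ 4.4161. The PNT-predicted ratio is (4455/ln(4455)) / (779/ln(779)) ≈ 4.5319. The two agree to within a few percent, as expected.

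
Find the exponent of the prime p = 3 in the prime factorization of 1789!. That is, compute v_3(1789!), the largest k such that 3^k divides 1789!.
v_3(1789!) = 891

Legendre's formula: v_p(n!) = Σ_{k ≥ 1} ⌊n / p^k⌋. For p = 3, n = 1789, the terms are:
  ⌊1789/3^1⌋ = ⌊1789/3⌋ = 596
  ⌊1789/3^2⌋ = ⌊1789/9⌋ = 198
  ⌊1789/3^3⌋ = ⌊1789/27⌋ = 66
  ⌊1789/3^4⌋ = ⌊1789/81⌋ = 22
  ⌊1789/3^5⌋ = ⌊1789/243⌋ = 7
  ⌊1789/3^6⌋ = ⌊1789/729⌋ = 2
(the next term ⌊1789/3^7⌋ = 0, terminating the sum). Summing: v_3(1789!) = 596 + 198 + 66 + 22 + 7 + 2 = 891.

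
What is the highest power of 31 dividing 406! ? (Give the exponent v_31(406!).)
v_31(406!) = 13

Legendre's formula: v_p(n!) = Σ_{k ≥ 1} ⌊n / p^k⌋. For p = 31, n = 406, the terms are:
  ⌊406/31^1⌋ = ⌊406/31⌋ = 13
(the next term ⌊406/31^2⌋ = 0, terminating the sum). Summing: v_31(406!) = 13 = 13.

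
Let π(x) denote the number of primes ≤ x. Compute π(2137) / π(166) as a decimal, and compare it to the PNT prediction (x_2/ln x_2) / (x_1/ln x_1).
π(2137)/π(166) = 322/38 ≈ 8.4737;  PNT prediction ≈ 8.5833.

π(166) = 38 and π(2137) = 322, so π(2137)/π(166) ≈ 8.4737. The PNT-predicted ratio is (2137/ln(2137)) / (166/ln(166)) ≈ 8.5833. The two agree to within a few percent, as expected.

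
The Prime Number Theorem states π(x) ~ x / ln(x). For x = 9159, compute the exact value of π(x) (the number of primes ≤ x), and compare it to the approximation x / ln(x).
π(9159) = 1135;  x/ln(x) ≈ 1004.00;  relative error ≈ 11.54%.

Directly count primes up to 9159: π(9159) = 1135. The PNT approximation gives 9159/ln(9159) ≈ 9159/9.12249 ≈ 1004.00. Relative error (π(x) − x/ln(x)) / π(x) ≈ 11.54%; the approximation is known to undercount slightly (Li(x) is a better estimate).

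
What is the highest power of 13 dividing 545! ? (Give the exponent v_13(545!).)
v_13(545!) = 44

Legendre's formula: v_p(n!) = Σ_{k ≥ 1} ⌊n / p^k⌋. For p = 13, n = 545, the terms are:
  ⌊545/13^1⌋ = ⌊545/13⌋ = 41
  ⌊545/13^2⌋ = ⌊545/169⌋ = 3
(the next term ⌊545/13^3⌋ = 0, terminating the sum). Summing: v_13(545!) = 41 + 3 = 44.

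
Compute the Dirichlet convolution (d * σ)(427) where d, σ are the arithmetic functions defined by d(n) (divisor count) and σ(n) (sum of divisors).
(d * σ)(427) = 640

Divisors of 427: [1, 7, 61, 427]. For each d | 427:
  d = 1: d(1) · σ(427/1) = 1 · 496 = 496
  d = 7: d(7) · σ(427/7) = 2 · 62 = 124
  d = 61: d(61) · σ(427/61) = 2 · 8 = 16
  d = 427: d(427) · σ(427/427) = 4 · 1 = 4
Summing: (d * σ)(427) = 496 + 124 + 16 + 4 = 640.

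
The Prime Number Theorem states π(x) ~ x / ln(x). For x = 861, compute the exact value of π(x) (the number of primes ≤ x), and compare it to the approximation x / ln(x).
π(861) = 149;  x/ln(x) ≈ 127.40;  relative error ≈ 14.49%.

Directly count primes up to 861: π(861) = 149. The PNT approximation gives 861/ln(861) ≈ 861/6.75809 ≈ 127.40. Relative error (π(x) − x/ln(x)) / π(x) ≈ 14.49%; the approximation is known to undercount slightly (Li(x) is a better estimate).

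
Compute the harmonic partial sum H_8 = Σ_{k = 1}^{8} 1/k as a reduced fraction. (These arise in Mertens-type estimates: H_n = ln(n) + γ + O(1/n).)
H_8 = 761/280

Direct summation: H_8 = 1 + 1/2 + ... + 1/8. The least common denominator is lcm(1, ..., 8) = 840; over this denominator the numerator is 840 + 420 + 280 + 210 + 168 + 140 + 120 + 105 = 2283, so H_8 = 2283/840; reducing by gcd(2283, 840) = 3 gives 761/280 ≈ 2.71786. (The PNT-adjacent estimate ln(8) + γ ≈ 2.65666 matches within O(1/n).)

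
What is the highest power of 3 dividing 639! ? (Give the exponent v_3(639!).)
v_3(639!) = 316

Legendre's formula: v_p(n!) = Σ_{k ≥ 1} ⌊n / p^k⌋. For p = 3, n = 639, the terms are:
  ⌊639/3^1⌋ = ⌊639/3⌋ = 213
  ⌊639/3^2⌋ = ⌊639/9⌋ = 71
  ⌊639/3^3⌋ = ⌊639/27⌋ = 23
  ⌊639/3^4⌋ = ⌊639/81⌋ = 7
  ⌊639/3^5⌋ = ⌊639/243⌋ = 2
(the next term ⌊639/3^6⌋ = 0, terminating the sum). Summing: v_3(639!) = 213 + 71 + 23 + 7 + 2 = 316.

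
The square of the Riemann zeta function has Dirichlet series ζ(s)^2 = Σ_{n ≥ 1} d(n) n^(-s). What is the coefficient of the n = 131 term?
d(131) = 2

ζ(s)^2 = (Σ 1/m^s)(Σ 1/k^s). The coefficient of 1/n^s in the product is the number of ordered pairs (m, k) with mk = n, which equals d(n). For n = 131, divisors are [1, 131], so d(131) = 2.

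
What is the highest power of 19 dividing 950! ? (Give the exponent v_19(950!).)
v_19(950!) = 52

Legendre's formula: v_p(n!) = Σ_{k ≥ 1} ⌊n / p^k⌋. For p = 19, n = 950, the terms are:
  ⌊950/19^1⌋ = ⌊950/19⌋ = 50
  ⌊950/19^2⌋ = ⌊950/361⌋ = 2
(the next term ⌊950/19^3⌋ = 0, terminating the sum). Summing: v_19(950!) = 50 + 2 = 52.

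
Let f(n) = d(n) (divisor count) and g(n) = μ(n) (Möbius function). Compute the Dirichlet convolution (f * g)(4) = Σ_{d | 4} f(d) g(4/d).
(d * μ)(4) = 1

Divisors of 4: [1, 2, 4]. For each d | 4:
  d = 1: d(1) · μ(4/1) = 1 · 0 = 0
  d = 2: d(2) · μ(4/2) = 2 · -1 = -2
  d = 4: d(4) · μ(4/4) = 3 · 1 = 3
Summing: (d * μ)(4) = 0 + -2 + 3 = 1.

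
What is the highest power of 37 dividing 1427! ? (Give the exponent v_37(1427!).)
v_37(1427!) = 39

Legendre's formula: v_p(n!) = Σ_{k ≥ 1} ⌊n / p^k⌋. For p = 37, n = 1427, the terms are:
  ⌊1427/37^1⌋ = ⌊1427/37⌋ = 38
  ⌊1427/37^2⌋ = ⌊1427/1369⌋ = 1
(the next term ⌊1427/37^3⌋ = 0, terminating the sum). Summing: v_37(1427!) = 38 + 1 = 39.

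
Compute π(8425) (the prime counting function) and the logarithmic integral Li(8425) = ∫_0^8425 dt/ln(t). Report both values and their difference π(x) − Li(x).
π(8425) = 1053;  Li(8425) ≈ 1073.57;  π(x) − Li(x) ≈ -20.57.

Direct count of primes ≤ 8425 gives π(8425) = 1053. Numerical evaluation of the logarithmic integral gives Li(8425) ≈ 1073.57. The difference π(x) − Li(x) ≈ -20.57 is typically negative for small/moderate x (Li(x) overestimates), though Littlewood's theorem shows this sign changes infinitely often.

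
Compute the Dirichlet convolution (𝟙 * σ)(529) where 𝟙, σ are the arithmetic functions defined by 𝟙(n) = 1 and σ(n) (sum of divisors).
(𝟙 * σ)(529) = 578

Divisors of 529: [1, 23, 529]. For each d | 529:
  d = 1: 𝟙(1) · σ(529/1) = 1 · 553 = 553
  d = 23: 𝟙(23) · σ(529/23) = 1 · 24 = 24
  d = 529: 𝟙(529) · σ(529/529) = 1 · 1 = 1
Summing: (𝟙 * σ)(529) = 553 + 24 + 1 = 578.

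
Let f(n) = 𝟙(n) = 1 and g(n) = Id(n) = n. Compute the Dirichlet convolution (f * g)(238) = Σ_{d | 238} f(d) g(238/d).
(𝟙 * Id)(238) = 432

Divisors of 238: [1, 2, 7, 14, 17, 34, 119, 238]. For each d | 238:
  d = 1: 𝟙(1) · Id(238/1) = 1 · 238 = 238
  d = 2: 𝟙(2) · Id(238/2) = 1 · 119 = 119
  d = 7: 𝟙(7) · Id(238/7) = 1 · 34 = 34
  d = 14: 𝟙(14) · Id(238/14) = 1 · 17 = 17
  d = 17: 𝟙(17) · Id(238/17) = 1 · 14 = 14
  d = 34: 𝟙(34) · Id(238/34) = 1 · 7 = 7
  d = 119: 𝟙(119) · Id(238/119) = 1 · 2 = 2
  d = 238: 𝟙(238) · Id(238/238) = 1 · 1 = 1
Summing: (𝟙 * Id)(238) = 238 + 119 + 34 + 17 + 14 + 7 + 2 + 1 = 432.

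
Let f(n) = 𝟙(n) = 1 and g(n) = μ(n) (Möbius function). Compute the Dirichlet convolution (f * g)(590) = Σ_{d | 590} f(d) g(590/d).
(𝟙 * μ)(590) = 0

Divisors of 590: [1, 2, 5, 10, 59, 118, 295, 590]. For each d | 590:
  d = 1: 𝟙(1) · μ(590/1) = 1 · -1 = -1
  d = 2: 𝟙(2) · μ(590/2) = 1 · 1 = 1
  d = 5: 𝟙(5) · μ(590/5) = 1 · 1 = 1
  d = 10: 𝟙(10) · μ(590/10) = 1 · -1 = -1
  d = 59: 𝟙(59) · μ(590/59) = 1 · 1 = 1
  d = 118: 𝟙(118) · μ(590/118) = 1 · -1 = -1
  d = 295: 𝟙(295) · μ(590/295) = 1 · -1 = -1
  d = 590: 𝟙(590) · μ(590/590) = 1 · 1 = 1
Summing: (𝟙 * μ)(590) = -1 + 1 + 1 + -1 + 1 + -1 + -1 + 1 = 0.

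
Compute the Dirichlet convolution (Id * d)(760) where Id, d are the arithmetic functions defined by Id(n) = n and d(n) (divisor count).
(Id * d)(760) = 3822

Divisors of 760: [1, 2, 4, 5, 8, 10, 19, 20, 38, 40, 76, 95, 152, 190, 380, 760]. For each d | 760:
  d = 1: Id(1) · d(760/1) = 1 · 16 = 16
  d = 2: Id(2) · d(760/2) = 2 · 12 = 24
  d = 4: Id(4) · d(760/4) = 4 · 8 = 32
  d = 5: Id(5) · d(760/5) = 5 · 8 = 40
  d = 8: Id(8) · d(760/8) = 8 · 4 = 32
  d = 10: Id(10) · d(760/10) = 10 · 6 = 60
  d = 19: Id(19) · d(760/19) = 19 · 8 = 152
  d = 20: Id(20) · d(760/20) = 20 · 4 = 80
  d = 38: Id(38) · d(760/38) = 38 · 6 = 228
  d = 40: Id(40) · d(760/40) = 40 · 2 = 80
  d = 76: Id(76) · d(760/76) = 76 · 4 = 304
  d = 95: Id(95) · d(760/95) = 95 · 4 = 380
  d = 152: Id(152) · d(760/152) = 152 · 2 = 304
  d = 190: Id(190) · d(760/190) = 190 · 3 = 570
  d = 380: Id(380) · d(760/380) = 380 · 2 = 760
  d = 760: Id(760) · d(760/760) = 760 · 1 = 760
Summing: (Id * d)(760) = 16 + 24 + 32 + 40 + 32 + 60 + 152 + 80 + 228 + 80 + 304 + 380 + 304 + 570 + 760 + 760 = 3822.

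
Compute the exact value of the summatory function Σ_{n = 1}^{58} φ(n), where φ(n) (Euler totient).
Σ_{n ≤ 58} φ(n) = 1028

Compute φ(n) for each 1 ≤ n ≤ 58: φ(1) = 1, φ(2) = 1, φ(3) = 2, φ(4) = 2, φ(5) = 4, φ(6) = 2, φ(7) = 6, φ(8) = 4, φ(9) = 6, φ(10) = 4, φ(11) = 10, φ(12) = 4, φ(13) = 12, φ(14) = 6, φ(15) = 8, φ(16) = 8, φ(17) = 16, φ(18) = 6, φ(19) = 18, φ(20) = 8, φ(21) = 12, φ(22) = 10, φ(23) = 22, φ(24) = 8, φ(25) = 20, φ(26) = 12, φ(27) = 18, φ(28) = 12, φ(29) = 28, φ(30) = 8, φ(31) = 30, φ(32) = 16, φ(33) = 20, φ(34) = 16, φ(35) = 24, φ(36) = 12, φ(37) = 36, φ(38) = 18, φ(39) = 24, φ(40) = 16, φ(41) = 40, φ(42) = 12, φ(43) = 42, φ(44) = 20, φ(45) = 24, φ(46) = 22, φ(47) = 46, φ(48) = 16, φ(49) = 42, φ(50) = 20, φ(51) = 32, φ(52) = 24, φ(53) = 52, φ(54) = 18, φ(55) = 40, φ(56) = 24, φ(57) = 36, φ(58) = 28. Summing all 58 values: 1028. (Average order: Σ_{n ≤ x} φ(n) ~ (3/π²) x². For x = 58, (3/π²)·58² ≈ 1022.53.)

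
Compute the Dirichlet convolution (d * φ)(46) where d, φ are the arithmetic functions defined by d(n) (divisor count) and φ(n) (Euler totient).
(d * φ)(46) = 72

Divisors of 46: [1, 2, 23, 46]. For each d | 46:
  d = 1: d(1) · φ(46/1) = 1 · 22 = 22
  d = 2: d(2) · φ(46/2) = 2 · 22 = 44
  d = 23: d(23) · φ(46/23) = 2 · 1 = 2
  d = 46: d(46) · φ(46/46) = 4 · 1 = 4
Summing: (d * φ)(46) = 22 + 44 + 2 + 4 = 72.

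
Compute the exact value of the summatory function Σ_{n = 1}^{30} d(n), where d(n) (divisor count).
Σ_{n ≤ 30} d(n) = 111

Compute d(n) for each 1 ≤ n ≤ 30: d(1) = 1, d(2) = 2, d(3) = 2, d(4) = 3, d(5) = 2, d(6) = 4, d(7) = 2, d(8) = 4, d(9) = 3, d(10) = 4, d(11) = 2, d(12) = 6, d(13) = 2, d(14) = 4, d(15) = 4, d(16) = 5, d(17) = 2, d(18) = 6, d(19) = 2, d(20) = 6, d(21) = 4, d(22) = 4, d(23) = 2, d(24) = 8, d(25) = 3, d(26) = 4, d(27) = 4, d(28) = 6, d(29) = 2, d(30) = 8. Summing all 30 values: 111. (Dirichlet's divisor formula: Σ_{n ≤ x} d(n) = x ln(x) + (2γ − 1) x + O(√x). For x = 30, the asymptotic estimate is ≈ 106.67.)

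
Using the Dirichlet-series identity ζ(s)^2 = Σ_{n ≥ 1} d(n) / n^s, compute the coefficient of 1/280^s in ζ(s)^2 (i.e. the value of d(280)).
d(280) = 16

ζ(s)^2 = (Σ 1/m^s)(Σ 1/k^s). The coefficient of 1/n^s in the product is the number of ordered pairs (m, k) with mk = n, which equals d(n). For n = 280, divisors are [1, 2, 4, 5, 7, 8, 10, 14, 20, 28, 35, 40, 56, 70, 140, 280], so d(280) = 16.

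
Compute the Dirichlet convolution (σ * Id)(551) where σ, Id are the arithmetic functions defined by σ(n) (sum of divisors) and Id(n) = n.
(σ * Id)(551) = 2301

Divisors of 551: [1, 19, 29, 551]. For each d | 551:
  d = 1: σ(1) · Id(551/1) = 1 · 551 = 551
  d = 19: σ(19) · Id(551/19) = 20 · 29 = 580
  d = 29: σ(29) · Id(551/29) = 30 · 19 = 570
  d = 551: σ(551) · Id(551/551) = 600 · 1 = 600
Summing: (σ * Id)(551) = 551 + 580 + 570 + 600 = 2301.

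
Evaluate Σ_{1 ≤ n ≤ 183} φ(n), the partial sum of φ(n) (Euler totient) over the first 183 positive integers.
Σ_{n ≤ 183} φ(n) = 10252

Compute φ(n) for each 1 ≤ n ≤ 183: φ(1) = 1, φ(2) = 1, φ(3) = 2, φ(4) = 2, φ(5) = 4, φ(6) = 2, φ(7) = 6, φ(8) = 4, φ(9) = 6, φ(10) = 4, φ(11) = 10, φ(12) = 4, φ(13) = 12, φ(14) = 6, φ(15) = 8, φ(16) = 8, φ(17) = 16, φ(18) = 6, φ(19) = 18, φ(20) = 8, φ(21) = 12, φ(22) = 10, φ(23) = 22, φ(24) = 8, φ(25) = 20, φ(26) = 12, φ(27) = 18, φ(28) = 12, φ(29) = 28, φ(30) = 8, φ(31) = 30, φ(32) = 16, φ(33) = 20, φ(34) = 16, φ(35) = 24, φ(36) = 12, φ(37) = 36, φ(38) = 18, φ(39) = 24, φ(40) = 16, φ(41) = 40, φ(42) = 12, φ(43) = 42, φ(44) = 20, φ(45) = 24, φ(46) = 22, φ(47) = 46, φ(48) = 16, φ(49) = 42, φ(50) = 20, φ(51) = 32, φ(52) = 24, φ(53) = 52, φ(54) = 18, φ(55) = 40, φ(56) = 24, φ(57) = 36, φ(58) = 28, φ(59) = 58, φ(60) = 16, φ(61) = 60, φ(62) = 30, φ(63) = 36, φ(64) = 32, φ(65) = 48, φ(66) = 20, φ(67) = 66, φ(68) = 32, φ(69) = 44, φ(70) = 24, φ(71) = 70, φ(72) = 24, φ(73) = 72, φ(74) = 36, φ(75) = 40, φ(76) = 36, φ(77) = 60, φ(78) = 24, φ(79) = 78, φ(80) = 32, φ(81) = 54, φ(82) = 40, φ(83) = 82, φ(84) = 24, φ(85) = 64, φ(86) = 42, φ(87) = 56, φ(88) = 40, φ(89) = 88, φ(90) = 24, φ(91) = 72, φ(92) = 44, φ(93) = 60, φ(94) = 46, φ(95) = 72, φ(96) = 32, φ(97) = 96, φ(98) = 42, φ(99) = 60, φ(100) = 40, φ(101) = 100, φ(102) = 32, φ(103) = 102, φ(104) = 48, φ(105) = 48, φ(106) = 52, φ(107) = 106, φ(108) = 36, φ(109) = 108, φ(110) = 40, φ(111) = 72, φ(112) = 48, φ(113) = 112, φ(114) = 36, φ(115) = 88, φ(116) = 56, φ(117) = 72, φ(118) = 58, φ(119) = 96, φ(120) = 32, φ(121) = 110, φ(122) = 60, φ(123) = 80, φ(124) = 60, φ(125) = 100, φ(126) = 36, φ(127) = 126, φ(128) = 64, φ(129) = 84, φ(130) = 48, φ(131) = 130, φ(132) = 40, φ(133) = 108, φ(134) = 66, φ(135) = 72, φ(136) = 64, φ(137) = 136, φ(138) = 44, φ(139) = 138, φ(140) = 48, φ(141) = 92, φ(142) = 70, φ(143) = 120, φ(144) = 48, φ(145) = 112, φ(146) = 72, φ(147) = 84, φ(148) = 72, φ(149) = 148, φ(150) = 40, φ(151) = 150, φ(152) = 72, φ(153) = 96, φ(154) = 60, φ(155) = 120, φ(156) = 48, φ(157) = 156, φ(158) = 78, φ(159) = 104, φ(160) = 64, φ(161) = 132, φ(162) = 54, φ(163) = 162, φ(164) = 80, φ(165) = 80, φ(166) = 82, φ(167) = 166, φ(168) = 48, φ(169) = 156, φ(170) = 64, φ(171) = 108, φ(172) = 84, φ(173) = 172, φ(174) = 56, φ(175) = 120, φ(176) = 80, φ(177) = 116, φ(178) = 88, φ(179) = 178, φ(180) = 48, φ(181) = 180, φ(182) = 72, φ(183) = 120. Summing all 183 values: 10252. (Average order: Σ_{n ≤ x} φ(n) ~ (3/π²) x². For x = 183, (3/π²)·183² ≈ 10179.44.)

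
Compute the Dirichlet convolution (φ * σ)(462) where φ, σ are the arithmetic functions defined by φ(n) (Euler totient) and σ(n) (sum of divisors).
(φ * σ)(462) = 7392

Divisors of 462: [1, 2, 3, 6, 7, 11, 14, 21, 22, 33, 42, 66, 77, 154, 231, 462]. For each d | 462:
  d = 1: φ(1) · σ(462/1) = 1 · 1152 = 1152
  d = 2: φ(2) · σ(462/2) = 1 · 384 = 384
  d = 3: φ(3) · σ(462/3) = 2 · 288 = 576
  d = 6: φ(6) · σ(462/6) = 2 · 96 = 192
  d = 7: φ(7) · σ(462/7) = 6 · 144 = 864
  d = 11: φ(11) · σ(462/11) = 10 · 96 = 960
  d = 14: φ(14) · σ(462/14) = 6 · 48 = 288
  d = 21: φ(21) · σ(462/21) = 12 · 36 = 432
  d = 22: φ(22) · σ(462/22) = 10 · 32 = 320
  d = 33: φ(33) · σ(462/33) = 20 · 24 = 480
  d = 42: φ(42) · σ(462/42) = 12 · 12 = 144
  d = 66: φ(66) · σ(462/66) = 20 · 8 = 160
  d = 77: φ(77) · σ(462/77) = 60 · 12 = 720
  d = 154: φ(154) · σ(462/154) = 60 · 4 = 240
  d = 231: φ(231) · σ(462/231) = 120 · 3 = 360
  d = 462: φ(462) · σ(462/462) = 120 · 1 = 120
Summing: (φ * σ)(462) = 1152 + 384 + 576 + 192 + 864 + 960 + 288 + 432 + 320 + 480 + 144 + 160 + 720 + 240 + 360 + 120 = 7392.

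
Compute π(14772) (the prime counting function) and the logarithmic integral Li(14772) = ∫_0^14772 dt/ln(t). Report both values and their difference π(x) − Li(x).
π(14772) = 1731;  Li(14772) ≈ 1752.89;  π(x) − Li(x) ≈ -21.89.

Direct count of primes ≤ 14772 gives π(14772) = 1731. Numerical evaluation of the logarithmic integral gives Li(14772) ≈ 1752.89. The difference π(x) − Li(x) ≈ -21.89 is typically negative for small/moderate x (Li(x) overestimates), though Littlewood's theorem shows this sign changes infinitely often.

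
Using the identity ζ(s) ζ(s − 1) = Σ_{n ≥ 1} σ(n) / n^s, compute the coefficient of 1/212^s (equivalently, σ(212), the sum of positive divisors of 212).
σ(212) = 378

In the product (Σ m^0/m^s)(Σ k / k^s) = Σ (Σ_{d | n} d) / n^s, the coefficient of 1/n^s is σ(n) = Σ_{d | n} d. For n = 212, divisors are [1, 2, 4, 53, 106, 212]; summing: σ(212) = 378.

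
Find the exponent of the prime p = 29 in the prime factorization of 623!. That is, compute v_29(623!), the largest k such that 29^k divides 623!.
v_29(623!) = 21

Legendre's formula: v_p(n!) = Σ_{k ≥ 1} ⌊n / p^k⌋. For p = 29, n = 623, the terms are:
  ⌊623/29^1⌋ = ⌊623/29⌋ = 21
(the next term ⌊623/29^2⌋ = 0, terminating the sum). Summing: v_29(623!) = 21 = 21.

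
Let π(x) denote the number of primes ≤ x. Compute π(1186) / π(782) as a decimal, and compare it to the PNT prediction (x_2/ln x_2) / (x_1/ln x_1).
π(1186)/π(782) = 194/137 ≈ 1.4161;  PNT prediction ≈ 1.4274.

π(782) = 137 and π(1186) = 194, so π(1186)/π(782) ≈ 1.4161. The PNT-predicted ratio is (1186/ln(1186)) / (782/ln(782)) ≈ 1.4274. The two agree to within a few percent, as expected.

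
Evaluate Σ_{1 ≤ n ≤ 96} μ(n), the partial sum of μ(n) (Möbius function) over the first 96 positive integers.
Σ_{n ≤ 96} μ(n) = 2

Compute μ(n) for each 1 ≤ n ≤ 96: μ(1) = 1, μ(2) = -1, μ(3) = -1, μ(4) = 0, μ(5) = -1, μ(6) = 1, μ(7) = -1, μ(8) = 0, μ(9) = 0, μ(10) = 1, μ(11) = -1, μ(12) = 0, μ(13) = -1, μ(14) = 1, μ(15) = 1, μ(16) = 0, μ(17) = -1, μ(18) = 0, μ(19) = -1, μ(20) = 0, μ(21) = 1, μ(22) = 1, μ(23) = -1, μ(24) = 0, μ(25) = 0, μ(26) = 1, μ(27) = 0, μ(28) = 0, μ(29) = -1, μ(30) = -1, μ(31) = -1, μ(32) = 0, μ(33) = 1, μ(34) = 1, μ(35) = 1, μ(36) = 0, μ(37) = -1, μ(38) = 1, μ(39) = 1, μ(40) = 0, μ(41) = -1, μ(42) = -1, μ(43) = -1, μ(44) = 0, μ(45) = 0, μ(46) = 1, μ(47) = -1, μ(48) = 0, μ(49) = 0, μ(50) = 0, μ(51) = 1, μ(52) = 0, μ(53) = -1, μ(54) = 0, μ(55) = 1, μ(56) = 0, μ(57) = 1, μ(58) = 1, μ(59) = -1, μ(60) = 0, μ(61) = -1, μ(62) = 1, μ(63) = 0, μ(64) = 0, μ(65) = 1, μ(66) = -1, μ(67) = -1, μ(68) = 0, μ(69) = 1, μ(70) = -1, μ(71) = -1, μ(72) = 0, μ(73) = -1, μ(74) = 1, μ(75) = 0, μ(76) = 0, μ(77) = 1, μ(78) = -1, μ(79) = -1, μ(80) = 0, μ(81) = 0, μ(82) = 1, μ(83) = -1, μ(84) = 0, μ(85) = 1, μ(86) = 1, μ(87) = 1, μ(88) = 0, μ(89) = -1, μ(90) = 0, μ(91) = 1, μ(92) = 0, μ(93) = 1, μ(94) = 1, μ(95) = 1, μ(96) = 0. Summing all 96 values: 2. (Mertens function M(x) = Σ_{n ≤ x} μ(n); on average M(x) should be small (PNT ⟺ M(x) = o(x)).)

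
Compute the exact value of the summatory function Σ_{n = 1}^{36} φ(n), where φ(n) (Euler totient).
Σ_{n ≤ 36} φ(n) = 396

Compute φ(n) for each 1 ≤ n ≤ 36: φ(1) = 1, φ(2) = 1, φ(3) = 2, φ(4) = 2, φ(5) = 4, φ(6) = 2, φ(7) = 6, φ(8) = 4, φ(9) = 6, φ(10) = 4, φ(11) = 10, φ(12) = 4, φ(13) = 12, φ(14) = 6, φ(15) = 8, φ(16) = 8, φ(17) = 16, φ(18) = 6, φ(19) = 18, φ(20) = 8, φ(21) = 12, φ(22) = 10, φ(23) = 22, φ(24) = 8, φ(25) = 20, φ(26) = 12, φ(27) = 18, φ(28) = 12, φ(29) = 28, φ(30) = 8, φ(31) = 30, φ(32) = 16, φ(33) = 20, φ(34) = 16, φ(35) = 24, φ(36) = 12. Summing all 36 values: 396. (Average order: Σ_{n ≤ x} φ(n) ~ (3/π²) x². For x = 36, (3/π²)·36² ≈ 393.94.)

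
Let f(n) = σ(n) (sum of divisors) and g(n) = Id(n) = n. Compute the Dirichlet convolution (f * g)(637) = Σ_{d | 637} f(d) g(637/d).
(σ * Id)(637) = 4374

Divisors of 637: [1, 7, 13, 49, 91, 637]. For each d | 637:
  d = 1: σ(1) · Id(637/1) = 1 · 637 = 637
  d = 7: σ(7) · Id(637/7) = 8 · 91 = 728
  d = 13: σ(13) · Id(637/13) = 14 · 49 = 686
  d = 49: σ(49) · Id(637/49) = 57 · 13 = 741
  d = 91: σ(91) · Id(637/91) = 112 · 7 = 784
  d = 637: σ(637) · Id(637/637) = 798 · 1 = 798
Summing: (σ * Id)(637) = 637 + 728 + 686 + 741 + 784 + 798 = 4374.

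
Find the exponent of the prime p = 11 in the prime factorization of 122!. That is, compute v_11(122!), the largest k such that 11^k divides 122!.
v_11(122!) = 12

Legendre's formula: v_p(n!) = Σ_{k ≥ 1} ⌊n / p^k⌋. For p = 11, n = 122, the terms are:
  ⌊122/11^1⌋ = ⌊122/11⌋ = 11
  ⌊122/11^2⌋ = ⌊122/121⌋ = 1
(the next term ⌊122/11^3⌋ = 0, terminating the sum). Summing: v_11(122!) = 11 + 1 = 12.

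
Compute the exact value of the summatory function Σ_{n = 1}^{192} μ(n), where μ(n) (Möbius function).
Σ_{n ≤ 192} μ(n) = -5

Compute μ(n) for each 1 ≤ n ≤ 192: μ(1) = 1, μ(2) = -1, μ(3) = -1, μ(4) = 0, μ(5) = -1, μ(6) = 1, μ(7) = -1, μ(8) = 0, μ(9) = 0, μ(10) = 1, μ(11) = -1, μ(12) = 0, μ(13) = -1, μ(14) = 1, μ(15) = 1, μ(16) = 0, μ(17) = -1, μ(18) = 0, μ(19) = -1, μ(20) = 0, μ(21) = 1, μ(22) = 1, μ(23) = -1, μ(24) = 0, μ(25) = 0, μ(26) = 1, μ(27) = 0, μ(28) = 0, μ(29) = -1, μ(30) = -1, μ(31) = -1, μ(32) = 0, μ(33) = 1, μ(34) = 1, μ(35) = 1, μ(36) = 0, μ(37) = -1, μ(38) = 1, μ(39) = 1, μ(40) = 0, μ(41) = -1, μ(42) = -1, μ(43) = -1, μ(44) = 0, μ(45) = 0, μ(46) = 1, μ(47) = -1, μ(48) = 0, μ(49) = 0, μ(50) = 0, μ(51) = 1, μ(52) = 0, μ(53) = -1, μ(54) = 0, μ(55) = 1, μ(56) = 0, μ(57) = 1, μ(58) = 1, μ(59) = -1, μ(60) = 0, μ(61) = -1, μ(62) = 1, μ(63) = 0, μ(64) = 0, μ(65) = 1, μ(66) = -1, μ(67) = -1, μ(68) = 0, μ(69) = 1, μ(70) = -1, μ(71) = -1, μ(72) = 0, μ(73) = -1, μ(74) = 1, μ(75) = 0, μ(76) = 0, μ(77) = 1, μ(78) = -1, μ(79) = -1, μ(80) = 0, μ(81) = 0, μ(82) = 1, μ(83) = -1, μ(84) = 0, μ(85) = 1, μ(86) = 1, μ(87) = 1, μ(88) = 0, μ(89) = -1, μ(90) = 0, μ(91) = 1, μ(92) = 0, μ(93) = 1, μ(94) = 1, μ(95) = 1, μ(96) = 0, μ(97) = -1, μ(98) = 0, μ(99) = 0, μ(100) = 0, μ(101) = -1, μ(102) = -1, μ(103) = -1, μ(104) = 0, μ(105) = -1, μ(106) = 1, μ(107) = -1, μ(108) = 0, μ(109) = -1, μ(110) = -1, μ(111) = 1, μ(112) = 0, μ(113) = -1, μ(114) = -1, μ(115) = 1, μ(116) = 0, μ(117) = 0, μ(118) = 1, μ(119) = 1, μ(120) = 0, μ(121) = 0, μ(122) = 1, μ(123) = 1, μ(124) = 0, μ(125) = 0, μ(126) = 0, μ(127) = -1, μ(128) = 0, μ(129) = 1, μ(130) = -1, μ(131) = -1, μ(132) = 0, μ(133) = 1, μ(134) = 1, μ(135) = 0, μ(136) = 0, μ(137) = -1, μ(138) = -1, μ(139) = -1, μ(140) = 0, μ(141) = 1, μ(142) = 1, μ(143) = 1, μ(144) = 0, μ(145) = 1, μ(146) = 1, μ(147) = 0, μ(148) = 0, μ(149) = -1, μ(150) = 0, μ(151) = -1, μ(152) = 0, μ(153) = 0, μ(154) = -1, μ(155) = 1, μ(156) = 0, μ(157) = -1, μ(158) = 1, μ(159) = 1, μ(160) = 0, μ(161) = 1, μ(162) = 0, μ(163) = -1, μ(164) = 0, μ(165) = -1, μ(166) = 1, μ(167) = -1, μ(168) = 0, μ(169) = 0, μ(170) = -1, μ(171) = 0, μ(172) = 0, μ(173) = -1, μ(174) = -1, μ(175) = 0, μ(176) = 0, μ(177) = 1, μ(178) = 1, μ(179) = -1, μ(180) = 0, μ(181) = -1, μ(182) = -1, μ(183) = 1, μ(184) = 0, μ(185) = 1, μ(186) = -1, μ(187) = 1, μ(188) = 0, μ(189) = 0, μ(190) = -1, μ(191) = -1, μ(192) = 0. Summing all 192 values: -5. (Mertens function M(x) = Σ_{n ≤ x} μ(n); on average M(x) should be small (PNT ⟺ M(x) = o(x)).)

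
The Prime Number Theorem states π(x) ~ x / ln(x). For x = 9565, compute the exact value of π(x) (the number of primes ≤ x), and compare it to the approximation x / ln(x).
π(9565) = 1183;  x/ln(x) ≈ 1043.55;  relative error ≈ 11.79%.

Directly count primes up to 9565: π(9565) = 1183. The PNT approximation gives 9565/ln(9565) ≈ 9565/9.16587 ≈ 1043.55. Relative error (π(x) − x/ln(x)) / π(x) ≈ 11.79%; the approximation is known to undercount slightly (Li(x) is a better estimate).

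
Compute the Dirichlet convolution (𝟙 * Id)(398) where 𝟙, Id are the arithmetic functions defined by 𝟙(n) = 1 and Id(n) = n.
(𝟙 * Id)(398) = 600

Divisors of 398: [1, 2, 199, 398]. For each d | 398:
  d = 1: 𝟙(1) · Id(398/1) = 1 · 398 = 398
  d = 2: 𝟙(2) · Id(398/2) = 1 · 199 = 199
  d = 199: 𝟙(199) · Id(398/199) = 1 · 2 = 2
  d = 398: 𝟙(398) · Id(398/398) = 1 · 1 = 1
Summing: (𝟙 * Id)(398) = 398 + 199 + 2 + 1 = 600.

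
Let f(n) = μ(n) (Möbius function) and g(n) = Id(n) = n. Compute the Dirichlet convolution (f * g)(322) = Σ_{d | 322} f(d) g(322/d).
(μ * Id)(322) = 132

Divisors of 322: [1, 2, 7, 14, 23, 46, 161, 322]. For each d | 322:
  d = 1: μ(1) · Id(322/1) = 1 · 322 = 322
  d = 2: μ(2) · Id(322/2) = -1 · 161 = -161
  d = 7: μ(7) · Id(322/7) = -1 · 46 = -46
  d = 14: μ(14) · Id(322/14) = 1 · 23 = 23
  d = 23: μ(23) · Id(322/23) = -1 · 14 = -14
  d = 46: μ(46) · Id(322/46) = 1 · 7 = 7
  d = 161: μ(161) · Id(322/161) = 1 · 2 = 2
  d = 322: μ(322) · Id(322/322) = -1 · 1 = -1
Summing: (μ * Id)(322) = 322 + -161 + -46 + 23 + -14 + 7 + 2 + -1 = 132.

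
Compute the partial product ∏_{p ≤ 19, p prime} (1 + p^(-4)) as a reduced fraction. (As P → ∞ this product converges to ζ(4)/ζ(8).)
∏ = 2063478382983759362985032/1914315839042201150180625

The primes p ≤ 19 are [2, 3, 5, 7, 11, 13, 17, 19]. For each, (1 + 1/p^4) = (p^4 + 1)/p^4. Multiplying these fractions over p ∈ [2, 3, 5, 7, 11, 13, 17, 19] gives 2063478382983759362985032/1914315839042201150180625. (In the limit P → ∞ this tends to ζ(4)/ζ(8).)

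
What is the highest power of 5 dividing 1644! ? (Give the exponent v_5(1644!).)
v_5(1644!) = 408

Legendre's formula: v_p(n!) = Σ_{k ≥ 1} ⌊n / p^k⌋. For p = 5, n = 1644, the terms are:
  ⌊1644/5^1⌋ = ⌊1644/5⌋ = 328
  ⌊1644/5^2⌋ = ⌊1644/25⌋ = 65
  ⌊1644/5^3⌋ = ⌊1644/125⌋ = 13
  ⌊1644/5^4⌋ = ⌊1644/625⌋ = 2
(the next term ⌊1644/5^5⌋ = 0, terminating the sum). Summing: v_5(1644!) = 328 + 65 + 13 + 2 = 408.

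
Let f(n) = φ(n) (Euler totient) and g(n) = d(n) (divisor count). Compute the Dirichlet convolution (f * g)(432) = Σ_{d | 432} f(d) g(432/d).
(φ * d)(432) = 1240

Divisors of 432: [1, 2, 3, 4, 6, 8, 9, 12, 16, 18, 24, 27, 36, 48, 54, 72, 108, 144, 216, 432]. For each d | 432:
  d = 1: φ(1) · d(432/1) = 1 · 20 = 20
  d = 2: φ(2) · d(432/2) = 1 · 16 = 16
  d = 3: φ(3) · d(432/3) = 2 · 15 = 30
  d = 4: φ(4) · d(432/4) = 2 · 12 = 24
  d = 6: φ(6) · d(432/6) = 2 · 12 = 24
  d = 8: φ(8) · d(432/8) = 4 · 8 = 32
  d = 9: φ(9) · d(432/9) = 6 · 10 = 60
  d = 12: φ(12) · d(432/12) = 4 · 9 = 36
  d = 16: φ(16) · d(432/16) = 8 · 4 = 32
  d = 18: φ(18) · d(432/18) = 6 · 8 = 48
  d = 24: φ(24) · d(432/24) = 8 · 6 = 48
  d = 27: φ(27) · d(432/27) = 18 · 5 = 90
  d = 36: φ(36) · d(432/36) = 12 · 6 = 72
  d = 48: φ(48) · d(432/48) = 16 · 3 = 48
  d = 54: φ(54) · d(432/54) = 18 · 4 = 72
  d = 72: φ(72) · d(432/72) = 24 · 4 = 96
  d = 108: φ(108) · d(432/108) = 36 · 3 = 108
  d = 144: φ(144) · d(432/144) = 48 · 2 = 96
  d = 216: φ(216) · d(432/216) = 72 · 2 = 144
  d = 432: φ(432) · d(432/432) = 144 · 1 = 144
Summing: (φ * d)(432) = 20 + 16 + 30 + 24 + 24 + 32 + 60 + 36 + 32 + 48 + 48 + 90 + 72 + 48 + 72 + 96 + 108 + 96 + 144 + 144 = 1240.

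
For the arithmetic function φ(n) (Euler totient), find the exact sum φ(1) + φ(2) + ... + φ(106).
Σ_{n ≤ 106} φ(n) = 3426

Compute φ(n) for each 1 ≤ n ≤ 106: φ(1) = 1, φ(2) = 1, φ(3) = 2, φ(4) = 2, φ(5) = 4, φ(6) = 2, φ(7) = 6, φ(8) = 4, φ(9) = 6, φ(10) = 4, φ(11) = 10, φ(12) = 4, φ(13) = 12, φ(14) = 6, φ(15) = 8, φ(16) = 8, φ(17) = 16, φ(18) = 6, φ(19) = 18, φ(20) = 8, φ(21) = 12, φ(22) = 10, φ(23) = 22, φ(24) = 8, φ(25) = 20, φ(26) = 12, φ(27) = 18, φ(28) = 12, φ(29) = 28, φ(30) = 8, φ(31) = 30, φ(32) = 16, φ(33) = 20, φ(34) = 16, φ(35) = 24, φ(36) = 12, φ(37) = 36, φ(38) = 18, φ(39) = 24, φ(40) = 16, φ(41) = 40, φ(42) = 12, φ(43) = 42, φ(44) = 20, φ(45) = 24, φ(46) = 22, φ(47) = 46, φ(48) = 16, φ(49) = 42, φ(50) = 20, φ(51) = 32, φ(52) = 24, φ(53) = 52, φ(54) = 18, φ(55) = 40, φ(56) = 24, φ(57) = 36, φ(58) = 28, φ(59) = 58, φ(60) = 16, φ(61) = 60, φ(62) = 30, φ(63) = 36, φ(64) = 32, φ(65) = 48, φ(66) = 20, φ(67) = 66, φ(68) = 32, φ(69) = 44, φ(70) = 24, φ(71) = 70, φ(72) = 24, φ(73) = 72, φ(74) = 36, φ(75) = 40, φ(76) = 36, φ(77) = 60, φ(78) = 24, φ(79) = 78, φ(80) = 32, φ(81) = 54, φ(82) = 40, φ(83) = 82, φ(84) = 24, φ(85) = 64, φ(86) = 42, φ(87) = 56, φ(88) = 40, φ(89) = 88, φ(90) = 24, φ(91) = 72, φ(92) = 44, φ(93) = 60, φ(94) = 46, φ(95) = 72, φ(96) = 32, φ(97) = 96, φ(98) = 42, φ(99) = 60, φ(100) = 40, φ(101) = 100, φ(102) = 32, φ(103) = 102, φ(104) = 48, φ(105) = 48, φ(106) = 52. Summing all 106 values: 3426. (Average order: Σ_{n ≤ x} φ(n) ~ (3/π²) x². For x = 106, (3/π²)·106² ≈ 3415.33.)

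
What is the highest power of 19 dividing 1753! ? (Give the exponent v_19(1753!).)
v_19(1753!) = 96

Legendre's formula: v_p(n!) = Σ_{k ≥ 1} ⌊n / p^k⌋. For p = 19, n = 1753, the terms are:
  ⌊1753/19^1⌋ = ⌊1753/19⌋ = 92
  ⌊1753/19^2⌋ = ⌊1753/361⌋ = 4
(the next term ⌊1753/19^3⌋ = 0, terminating the sum). Summing: v_19(1753!) = 92 + 4 = 96.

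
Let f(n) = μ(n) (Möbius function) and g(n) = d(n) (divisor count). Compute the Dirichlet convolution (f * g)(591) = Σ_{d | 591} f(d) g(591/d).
(μ * d)(591) = 1

Divisors of 591: [1, 3, 197, 591]. For each d | 591:
  d = 1: μ(1) · d(591/1) = 1 · 4 = 4
  d = 3: μ(3) · d(591/3) = -1 · 2 = -2
  d = 197: μ(197) · d(591/197) = -1 · 2 = -2
  d = 591: μ(591) · d(591/591) = 1 · 1 = 1
Summing: (μ * d)(591) = 4 + -2 + -2 + 1 = 1.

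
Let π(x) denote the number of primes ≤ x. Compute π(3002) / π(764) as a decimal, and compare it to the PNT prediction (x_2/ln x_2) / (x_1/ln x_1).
π(3002)/π(764) = 431/135 ≈ 3.1926;  PNT prediction ≈ 3.2578.

π(764) = 135 and π(3002) = 431, so π(3002)/π(764) ≈ 3.1926. The PNT-predicted ratio is (3002/ln(3002)) / (764/ln(764)) ≈ 3.2578. The two agree to within a few percent, as expected.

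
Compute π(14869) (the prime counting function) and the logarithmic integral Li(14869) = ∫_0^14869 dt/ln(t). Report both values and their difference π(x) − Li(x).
π(14869) = 1742;  Li(14869) ≈ 1763.00;  π(x) − Li(x) ≈ -21.00.

Direct count of primes ≤ 14869 gives π(14869) = 1742. Numerical evaluation of the logarithmic integral gives Li(14869) ≈ 1763.00. The difference π(x) − Li(x) ≈ -21.00 is typically negative for small/moderate x (Li(x) overestimates), though Littlewood's theorem shows this sign changes infinitely often.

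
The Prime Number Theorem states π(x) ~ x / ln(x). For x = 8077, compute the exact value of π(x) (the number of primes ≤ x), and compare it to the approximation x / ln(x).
π(8077) = 1014;  x/ln(x) ≈ 897.77;  relative error ≈ 11.46%.

Directly count primes up to 8077: π(8077) = 1014. The PNT approximation gives 8077/ln(8077) ≈ 8077/8.99678 ≈ 897.77. Relative error (π(x) − x/ln(x)) / π(x) ≈ 11.46%; the approximation is known to undercount slightly (Li(x) is a better estimate).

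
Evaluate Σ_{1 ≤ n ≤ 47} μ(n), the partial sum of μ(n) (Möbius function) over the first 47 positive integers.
Σ_{n ≤ 47} μ(n) = -3

Compute μ(n) for each 1 ≤ n ≤ 47: μ(1) = 1, μ(2) = -1, μ(3) = -1, μ(4) = 0, μ(5) = -1, μ(6) = 1, μ(7) = -1, μ(8) = 0, μ(9) = 0, μ(10) = 1, μ(11) = -1, μ(12) = 0, μ(13) = -1, μ(14) = 1, μ(15) = 1, μ(16) = 0, μ(17) = -1, μ(18) = 0, μ(19) = -1, μ(20) = 0, μ(21) = 1, μ(22) = 1, μ(23) = -1, μ(24) = 0, μ(25) = 0, μ(26) = 1, μ(27) = 0, μ(28) = 0, μ(29) = -1, μ(30) = -1, μ(31) = -1, μ(32) = 0, μ(33) = 1, μ(34) = 1, μ(35) = 1, μ(36) = 0, μ(37) = -1, μ(38) = 1, μ(39) = 1, μ(40) = 0, μ(41) = -1, μ(42) = -1, μ(43) = -1, μ(44) = 0, μ(45) = 0, μ(46) = 1, μ(47) = -1. Summing all 47 values: -3. (Mertens function M(x) = Σ_{n ≤ x} μ(n); on average M(x) should be small (PNT ⟺ M(x) = o(x)).)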